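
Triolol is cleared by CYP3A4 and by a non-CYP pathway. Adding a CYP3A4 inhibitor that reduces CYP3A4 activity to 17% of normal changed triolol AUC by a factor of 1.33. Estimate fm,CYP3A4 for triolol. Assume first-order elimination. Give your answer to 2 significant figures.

0.30

Call the CYP3A4 fraction fm. After the interaction, CL_new/CL_old = fm × 0.17 + (1 − fm).
AUC ratio = 1 / (new CL fraction), so new CL fraction = 1 / 1.33 = 0.7519.
fm × 0.17 + 1 − fm = 0.7519  ⇒  fm × (0.17 − 1) = −0.2481  ⇒  fm = 0.30.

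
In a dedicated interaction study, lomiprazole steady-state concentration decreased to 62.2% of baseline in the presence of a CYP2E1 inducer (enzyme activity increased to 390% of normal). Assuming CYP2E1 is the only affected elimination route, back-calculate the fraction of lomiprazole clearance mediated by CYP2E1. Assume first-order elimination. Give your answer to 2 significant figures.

0.21

Let fm be the CYP2E1 fraction. New clearance relative to baseline = fm × 3.9 + (1 − fm).
Steady-state concentration ratio = 1 / (new CL fraction), so new CL fraction = 1 / 0.622 = 1.608.
fm × 3.9 + 1 − fm = 1.608  ⇒  fm × (3.9 − 1) = 0.6077  ⇒  fm = 0.21.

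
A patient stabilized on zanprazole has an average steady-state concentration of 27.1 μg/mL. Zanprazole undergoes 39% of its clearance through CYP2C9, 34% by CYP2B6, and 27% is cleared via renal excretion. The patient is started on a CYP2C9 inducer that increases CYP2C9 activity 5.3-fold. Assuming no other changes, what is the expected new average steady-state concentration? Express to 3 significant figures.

10.1 μg/mL

The CYP2C9 pathway (39% of clearance) is boosted to 5.3× activity: 0.39 × 5.3 = 2.067.
CYP2B6 (34%) and the residual 27% are unaffected.
Relative clearance = 2.067 + 0.34 + 0.27 = 2.677.
Average steady-state concentration ∝ 1/CL, so new value = 27.1 / 2.677 = 10.1 μg/mL.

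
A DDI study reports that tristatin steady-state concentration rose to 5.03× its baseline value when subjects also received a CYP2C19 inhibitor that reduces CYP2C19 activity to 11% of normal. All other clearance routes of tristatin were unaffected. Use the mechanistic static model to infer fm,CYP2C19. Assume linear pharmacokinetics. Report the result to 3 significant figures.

Let x = fm,CYP2C19. Because steady-state concentration ∝ 1/CL, relative clearance fell to 1/5.03 = 0.1988.
Only the CYP2C19 route changed, so 0.1988 = x·0.11 + (1 − x), giving x = 0.900.

0.900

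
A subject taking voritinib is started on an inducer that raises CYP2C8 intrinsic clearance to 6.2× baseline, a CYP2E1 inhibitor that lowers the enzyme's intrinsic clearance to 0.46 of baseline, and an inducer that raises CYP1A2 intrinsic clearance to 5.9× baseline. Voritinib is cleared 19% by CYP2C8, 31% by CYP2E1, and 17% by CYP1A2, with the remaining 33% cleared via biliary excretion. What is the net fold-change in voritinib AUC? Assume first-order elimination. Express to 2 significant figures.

CYP2C8: 0.19 × 6.2 = 1.178
CYP2E1: 0.31 × 0.46 = 0.1426
CYP1A2: 0.17 × 5.9 = 1.003
Other: 0.33 (unchanged)
CL_new/CL_old = 1.178 + 0.1426 + 1.003 + 0.33 = 2.6536.
AUC ∝ 1/CL: fold-change = 1 / 2.6536 = 0.38.

0.38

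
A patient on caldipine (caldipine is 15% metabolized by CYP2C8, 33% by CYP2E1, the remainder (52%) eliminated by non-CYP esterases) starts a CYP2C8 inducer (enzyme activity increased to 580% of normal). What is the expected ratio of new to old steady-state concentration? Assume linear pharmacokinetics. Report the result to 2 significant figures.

The CYP2C8 pathway (15% of clearance) is boosted to 5.8× activity: 0.15 × 5.8 = 0.87.
CYP2E1 (33%) and the residual 52% are unaffected.
CL_new/CL_old = 0.87 + 0.33 + 0.52 = 1.72.
Steady-state concentration ratio = CL_old/CL_new = 1 / 1.72 = 0.58.

0.58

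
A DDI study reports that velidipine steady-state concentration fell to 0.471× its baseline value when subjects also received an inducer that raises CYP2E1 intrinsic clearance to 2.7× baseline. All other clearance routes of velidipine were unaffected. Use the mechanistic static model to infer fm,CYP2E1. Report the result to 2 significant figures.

0.66

Call the CYP2E1 fraction fm. After the interaction, CL_new/CL_old = fm × 2.7 + (1 − fm).
Steady-state concentration ratio = 1 / (new CL fraction), so new CL fraction = 1 / 0.471 = 2.123.
fm × 2.7 + 1 − fm = 2.123  ⇒  fm × (2.7 − 1) = 1.123  ⇒  fm = 0.66.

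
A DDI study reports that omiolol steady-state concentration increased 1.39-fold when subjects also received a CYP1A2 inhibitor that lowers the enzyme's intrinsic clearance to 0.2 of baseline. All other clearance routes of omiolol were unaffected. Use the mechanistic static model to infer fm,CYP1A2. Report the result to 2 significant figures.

CL'/CL = 1 / 1.39 = 0.7194
0.2·fm + (1 − fm) = 0.7194
fm = (0.7194 − 1) / (0.2 − 1) = 0.35

0.35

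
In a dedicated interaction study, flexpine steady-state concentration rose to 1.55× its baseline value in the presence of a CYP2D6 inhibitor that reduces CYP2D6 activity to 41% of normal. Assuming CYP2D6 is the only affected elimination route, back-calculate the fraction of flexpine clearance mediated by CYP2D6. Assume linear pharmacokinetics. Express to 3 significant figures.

Write x for the fraction cleared via CYP2D6. The observed steady-state concentration change means clearance fell to 1/1.55 = 0.6452 of baseline.
Setting x·0.41 + (1 − x) = 0.6452 and solving: x = (0.6452 − 1)/(0.41 − 1) = 0.601.

0.601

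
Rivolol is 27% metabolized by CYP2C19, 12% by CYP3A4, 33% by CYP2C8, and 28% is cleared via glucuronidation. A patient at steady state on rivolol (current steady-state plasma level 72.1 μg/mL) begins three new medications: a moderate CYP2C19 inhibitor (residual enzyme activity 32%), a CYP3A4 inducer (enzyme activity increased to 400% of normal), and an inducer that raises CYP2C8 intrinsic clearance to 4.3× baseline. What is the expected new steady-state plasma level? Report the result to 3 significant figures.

31.8 μg/mL

The CYP2C19 pathway (27% of clearance) drops to 0.32× activity: 0.27 × 0.32 = 0.0864.
The CYP3A4 pathway (12% of clearance) rises to 4× activity: 0.12 × 4 = 0.48.
The CYP2C8 pathway (33% of clearance) is boosted to 4.3× activity: 0.33 × 4.3 = 1.419.
Non-CYP routes (28%) are unchanged.
New clearance relative to baseline: 0.0864 + 0.48 + 1.419 + 0.28 = 2.2654.
New steady-state plasma level = 72.1 / 2.2654 = 31.8 μg/mL (concentration scales inversely with clearance).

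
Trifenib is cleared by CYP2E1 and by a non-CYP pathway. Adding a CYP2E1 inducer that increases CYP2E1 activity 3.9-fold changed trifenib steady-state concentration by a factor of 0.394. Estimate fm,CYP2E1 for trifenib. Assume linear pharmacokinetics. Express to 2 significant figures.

0.53

Let x = fm,CYP2E1. Because steady-state concentration ∝ 1/CL, relative clearance rose to 1/0.394 = 2.538.
Setting x·3.9 + (1 − x) = 2.538 and solving: x = (2.538 − 1)/(3.9 − 1) = 0.53.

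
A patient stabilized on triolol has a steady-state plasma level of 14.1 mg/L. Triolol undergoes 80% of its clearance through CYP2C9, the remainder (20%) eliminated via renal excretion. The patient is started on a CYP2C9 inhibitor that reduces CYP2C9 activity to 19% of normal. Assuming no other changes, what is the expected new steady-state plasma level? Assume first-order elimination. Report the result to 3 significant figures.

The CYP2C9 pathway (80% of clearance) drops to 0.19× activity: 0.8 × 0.19 = 0.152.
Non-CYP routes (20%) are unchanged.
Relative clearance = 0.152 + 0.2 = 0.352.
New steady-state plasma level = baseline ÷ relative clearance = 14.1 / 0.352 = 40.1 mg/L.

40.1 mg/L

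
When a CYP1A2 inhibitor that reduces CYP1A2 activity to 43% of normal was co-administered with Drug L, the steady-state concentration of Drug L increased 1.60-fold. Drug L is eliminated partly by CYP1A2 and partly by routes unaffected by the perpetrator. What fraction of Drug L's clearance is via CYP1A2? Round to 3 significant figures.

0.658

Let fm be the CYP1A2 fraction. New clearance relative to baseline = fm × 0.43 + (1 − fm).
Steady-state concentration ratio = 1 / (new CL fraction), so new CL fraction = 1 / 1.60 = 0.625.
fm × 0.43 + 1 − fm = 0.625  ⇒  fm × (0.43 − 1) = −0.375  ⇒  fm = 0.658.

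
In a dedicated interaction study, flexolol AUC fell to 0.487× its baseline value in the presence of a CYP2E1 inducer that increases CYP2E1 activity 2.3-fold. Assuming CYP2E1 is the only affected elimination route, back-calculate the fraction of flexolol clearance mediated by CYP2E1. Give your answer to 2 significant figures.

CL'/CL = 1 / 0.487 = 2.053
2.3·fm + (1 − fm) = 2.053
fm = (2.053 − 1) / (2.3 − 1) = 0.81

0.81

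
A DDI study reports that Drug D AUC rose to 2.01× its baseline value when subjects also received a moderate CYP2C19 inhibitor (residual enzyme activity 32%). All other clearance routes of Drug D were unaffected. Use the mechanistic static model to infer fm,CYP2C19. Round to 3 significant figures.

CL'/CL = 1 / 2.01 = 0.4975
0.32·fm + (1 − fm) = 0.4975
fm = (0.4975 − 1) / (0.32 − 1) = 0.739

0.739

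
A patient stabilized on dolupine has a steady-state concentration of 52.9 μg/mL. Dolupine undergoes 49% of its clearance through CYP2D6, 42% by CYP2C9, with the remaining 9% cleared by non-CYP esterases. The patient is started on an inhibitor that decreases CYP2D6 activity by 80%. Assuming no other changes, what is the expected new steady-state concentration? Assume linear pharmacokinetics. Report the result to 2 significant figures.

87 μg/mL

The CYP2D6 pathway (49% of clearance) drops to 0.2× activity: 0.49 × 0.2 = 0.098.
CYP2C9 (42%) and the residual 9% are unaffected.
Relative clearance = 0.098 + 0.42 + 0.09 = 0.608.
New steady-state concentration = baseline ÷ relative clearance = 52.9 / 0.608 = 87 μg/mL.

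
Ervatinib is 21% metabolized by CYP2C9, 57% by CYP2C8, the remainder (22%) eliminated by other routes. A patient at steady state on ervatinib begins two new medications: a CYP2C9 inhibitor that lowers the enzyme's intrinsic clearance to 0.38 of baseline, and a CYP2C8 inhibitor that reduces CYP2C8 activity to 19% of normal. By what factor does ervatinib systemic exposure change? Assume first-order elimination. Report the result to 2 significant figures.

CYP2C9: 0.21 × 0.38 = 0.0798
CYP2C8: 0.57 × 0.19 = 0.1083
Other: 0.22 (unchanged)
CL_new/CL_old = 0.0798 + 0.1083 + 0.22 = 0.4081.
Because systemic exposure varies inversely with clearance, the combined effect is 1 / 0.4081 = 2.5.

2.5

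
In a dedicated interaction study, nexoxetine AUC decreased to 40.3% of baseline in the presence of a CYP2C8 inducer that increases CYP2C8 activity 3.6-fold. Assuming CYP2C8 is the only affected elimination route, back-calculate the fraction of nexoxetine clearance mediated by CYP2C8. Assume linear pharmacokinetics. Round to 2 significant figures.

Write x for the fraction cleared via CYP2C8. The observed AUC change means clearance rose to 1/0.403 = 2.481 of baseline.
Setting x·3.6 + (1 − x) = 2.481 and solving: x = (2.481 − 1)/(3.6 − 1) = 0.57.

0.57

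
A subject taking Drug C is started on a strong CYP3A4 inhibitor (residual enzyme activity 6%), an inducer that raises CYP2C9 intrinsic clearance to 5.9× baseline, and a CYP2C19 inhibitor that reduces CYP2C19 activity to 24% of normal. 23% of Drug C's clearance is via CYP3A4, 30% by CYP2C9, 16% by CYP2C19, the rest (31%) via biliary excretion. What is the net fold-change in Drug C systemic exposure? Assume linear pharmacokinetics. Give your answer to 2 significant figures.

0.47

The CYP3A4 pathway (23% of clearance) falls to 0.06× activity: 0.23 × 0.06 = 0.0138.
The CYP2C9 pathway (30% of clearance) rises to 5.9× activity: 0.3 × 5.9 = 1.77.
The CYP2C19 pathway (16% of clearance) drops to 0.24× activity: 0.16 × 0.24 = 0.0384.
The remaining 31% of clearance is unaffected.
CL_new/CL_old = 0.0138 + 1.77 + 0.0384 + 0.31 = 2.1322.
Systemic exposure ∝ 1/CL: fold-change = 1 / 2.1322 = 0.47.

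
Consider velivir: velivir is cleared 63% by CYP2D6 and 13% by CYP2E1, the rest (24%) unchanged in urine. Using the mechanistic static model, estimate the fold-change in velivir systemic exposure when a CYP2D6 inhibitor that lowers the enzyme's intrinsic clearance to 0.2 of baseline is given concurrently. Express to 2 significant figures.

The CYP2D6 pathway (63% of clearance) falls to 0.2× activity: 0.63 × 0.2 = 0.126.
CYP2E1 (13%) and the residual 24% are unaffected.
New clearance relative to baseline: 0.126 + 0.13 + 0.24 = 0.496.
Since systemic exposure ∝ 1/CL, the ratio is 1 / 0.496 = 2.0.

2.0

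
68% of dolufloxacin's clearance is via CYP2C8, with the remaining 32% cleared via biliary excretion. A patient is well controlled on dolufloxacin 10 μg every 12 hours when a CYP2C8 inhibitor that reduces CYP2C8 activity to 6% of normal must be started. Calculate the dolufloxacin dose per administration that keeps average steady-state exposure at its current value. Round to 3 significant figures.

3.61 μg

The CYP2C8 pathway (68% of clearance) is reduced to 0.06× activity: 0.68 × 0.06 = 0.0408.
Non-CYP routes (32%) are unchanged.
CL_new/CL_old = 0.0408 + 0.32 = 0.3608.
Exposure is unchanged when dose changes in proportion to clearance. New dose = 10 μg × 0.3608 = 3.61 μg.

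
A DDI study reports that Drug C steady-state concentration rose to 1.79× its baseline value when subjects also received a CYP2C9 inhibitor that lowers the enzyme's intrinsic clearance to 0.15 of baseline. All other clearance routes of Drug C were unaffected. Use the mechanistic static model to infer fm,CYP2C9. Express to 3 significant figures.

0.519

Write x for the fraction cleared via CYP2C9. The observed steady-state concentration change means clearance fell to 1/1.79 = 0.5587 of baseline.
Setting x·0.15 + (1 − x) = 0.5587 and solving: x = (0.5587 − 1)/(0.15 − 1) = 0.519.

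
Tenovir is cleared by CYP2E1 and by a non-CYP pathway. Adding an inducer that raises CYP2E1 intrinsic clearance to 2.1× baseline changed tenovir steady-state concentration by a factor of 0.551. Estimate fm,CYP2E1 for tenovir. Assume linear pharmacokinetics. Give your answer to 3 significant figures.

0.741

CL'/CL = 1 / 0.551 = 1.815
2.1·fm + (1 − fm) = 1.815
fm = (1.815 − 1) / (2.1 − 1) = 0.741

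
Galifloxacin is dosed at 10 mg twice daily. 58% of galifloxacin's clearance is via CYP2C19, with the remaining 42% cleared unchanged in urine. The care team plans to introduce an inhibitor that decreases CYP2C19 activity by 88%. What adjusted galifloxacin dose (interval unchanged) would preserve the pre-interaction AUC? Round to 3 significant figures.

CYP2C19: 0.58 × 0.12 = 0.0696
Other: 0.42 (unchanged)
New clearance relative to baseline: 0.0696 + 0.42 = 0.4896.
To maintain the same steady-state level, dose must scale with clearance: new dose = 10 × 0.4896 = 4.90 mg.

4.90 mg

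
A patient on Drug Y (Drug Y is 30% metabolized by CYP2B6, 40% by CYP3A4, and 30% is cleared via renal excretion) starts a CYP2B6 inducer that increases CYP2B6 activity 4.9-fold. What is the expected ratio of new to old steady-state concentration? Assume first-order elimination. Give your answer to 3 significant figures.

The CYP2B6 pathway (30% of clearance) rises to 4.9× activity: 0.3 × 4.9 = 1.47.
CYP3A4 (40%) and the residual 30% are unaffected.
Relative clearance = 1.47 + 0.4 + 0.3 = 2.17.
Since steady-state concentration ∝ 1/CL, the ratio is 1 / 2.17 = 0.461.

0.461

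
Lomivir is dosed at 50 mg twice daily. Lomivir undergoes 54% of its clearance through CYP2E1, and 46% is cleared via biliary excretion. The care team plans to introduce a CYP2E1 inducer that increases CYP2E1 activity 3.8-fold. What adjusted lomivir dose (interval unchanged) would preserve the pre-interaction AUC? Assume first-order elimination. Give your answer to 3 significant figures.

126 mg

The CYP2E1 pathway (54% of clearance) is boosted to 3.8× activity: 0.54 × 3.8 = 2.052.
The remaining 46% of clearance is unaffected.
CL_new/CL_old = 2.052 + 0.46 = 2.512.
Css,avg = (dose rate)/CL, so holding Css fixed requires dose ∝ CL: 50 × 2.512 = 126 mg.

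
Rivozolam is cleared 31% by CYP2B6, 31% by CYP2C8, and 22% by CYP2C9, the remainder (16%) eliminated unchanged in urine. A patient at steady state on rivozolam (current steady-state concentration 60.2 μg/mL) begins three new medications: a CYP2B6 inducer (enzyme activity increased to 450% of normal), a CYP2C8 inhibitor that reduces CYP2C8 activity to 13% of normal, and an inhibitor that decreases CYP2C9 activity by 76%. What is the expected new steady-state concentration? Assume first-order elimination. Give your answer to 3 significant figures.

The CYP2B6 pathway (31% of clearance) rises to 4.5× activity: 0.31 × 4.5 = 1.395.
The CYP2C8 pathway (31% of clearance) falls to 0.13× activity: 0.31 × 0.13 = 0.0403.
The CYP2C9 pathway (22% of clearance) drops to 0.24× activity: 0.22 × 0.24 = 0.0528.
Non-CYP routes (16%) are unchanged.
New clearance relative to baseline: 1.395 + 0.0403 + 0.0528 + 0.16 = 1.6481.
Steady-state concentration ∝ 1/CL: new value = 60.2 / 1.6481 = 36.5 μg/mL.

36.5 μg/mL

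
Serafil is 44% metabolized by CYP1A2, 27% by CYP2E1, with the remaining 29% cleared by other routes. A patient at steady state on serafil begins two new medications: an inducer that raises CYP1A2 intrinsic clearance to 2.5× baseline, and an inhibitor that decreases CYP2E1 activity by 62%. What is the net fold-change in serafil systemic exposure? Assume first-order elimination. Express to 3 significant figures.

0.670

CYP1A2: 0.44 × 2.5 = 1.1
CYP2E1: 0.27 × 0.38 = 0.1026
Other: 0.29 (unchanged)
CL_new/CL_old = 1.1 + 0.1026 + 0.29 = 1.4926.
Because systemic exposure varies inversely with clearance, the combined effect is 1 / 1.4926 = 0.670.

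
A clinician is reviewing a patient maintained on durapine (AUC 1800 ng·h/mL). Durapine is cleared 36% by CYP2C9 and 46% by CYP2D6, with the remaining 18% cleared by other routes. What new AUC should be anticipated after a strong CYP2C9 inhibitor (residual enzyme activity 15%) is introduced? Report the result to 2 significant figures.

The CYP2C9 pathway (36% of clearance) is reduced to 0.15× activity: 0.36 × 0.15 = 0.054.
CYP2D6 (46%) and the residual 18% are unaffected.
New clearance relative to baseline: 0.054 + 0.46 + 0.18 = 0.694.
AUC ∝ 1/CL, so new value = 1800 / 0.694 = 2.6 × 10³ ng·h/mL.

2.6 × 10³ ng·h/mL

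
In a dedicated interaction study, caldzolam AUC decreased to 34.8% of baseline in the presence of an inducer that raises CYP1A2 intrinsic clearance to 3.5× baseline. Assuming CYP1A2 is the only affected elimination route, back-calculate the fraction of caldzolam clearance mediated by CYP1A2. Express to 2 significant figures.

0.75

Call the CYP1A2 fraction fm. After the interaction, CL_new/CL_old = fm × 3.5 + (1 − fm).
AUC ratio = 1 / (new CL fraction), so new CL fraction = 1 / 0.348 = 2.874.
fm × 3.5 + 1 − fm = 2.874  ⇒  fm × (3.5 − 1) = 1.874  ⇒  fm = 0.75.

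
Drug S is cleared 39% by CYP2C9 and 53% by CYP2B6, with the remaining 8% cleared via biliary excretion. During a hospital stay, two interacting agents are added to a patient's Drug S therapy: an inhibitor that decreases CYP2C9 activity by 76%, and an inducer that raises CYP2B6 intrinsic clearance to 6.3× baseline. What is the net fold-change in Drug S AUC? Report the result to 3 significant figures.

The CYP2C9 pathway (39% of clearance) falls to 0.24× activity: 0.39 × 0.24 = 0.0936.
The CYP2B6 pathway (53% of clearance) rises to 6.3× activity: 0.53 × 6.3 = 3.339.
The remaining 8% of clearance is unaffected.
CL_new/CL_old = 0.0936 + 3.339 + 0.08 = 3.5126.
Because AUC varies inversely with clearance, the combined effect is 1 / 3.5126 = 0.285.

0.285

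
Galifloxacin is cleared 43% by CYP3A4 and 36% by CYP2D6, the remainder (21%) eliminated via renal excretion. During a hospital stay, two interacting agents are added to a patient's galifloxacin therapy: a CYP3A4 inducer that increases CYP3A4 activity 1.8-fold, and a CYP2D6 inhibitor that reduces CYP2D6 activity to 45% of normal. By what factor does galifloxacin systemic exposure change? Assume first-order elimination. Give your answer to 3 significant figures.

The CYP3A4 pathway (43% of clearance) increases to 1.8× activity: 0.43 × 1.8 = 0.774.
The CYP2D6 pathway (36% of clearance) is reduced to 0.45× activity: 0.36 × 0.45 = 0.162.
The remaining 21% of clearance is unaffected.
Relative clearance = 0.774 + 0.162 + 0.21 = 1.146.
Net systemic exposure ratio = 1 / 1.146 = 0.873.

0.873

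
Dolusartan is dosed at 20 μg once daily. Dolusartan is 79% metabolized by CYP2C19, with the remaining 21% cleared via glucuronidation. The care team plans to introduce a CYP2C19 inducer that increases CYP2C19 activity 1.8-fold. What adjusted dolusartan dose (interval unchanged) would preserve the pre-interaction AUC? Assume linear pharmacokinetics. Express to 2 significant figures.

The CYP2C19 pathway (79% of clearance) increases to 1.8× activity: 0.79 × 1.8 = 1.422.
Non-CYP routes (21%) are unchanged.
New clearance relative to baseline: 1.422 + 0.21 = 1.632.
To maintain the same steady-state level, dose must scale with clearance: new dose = 20 × 1.632 = 33 μg.

33 μg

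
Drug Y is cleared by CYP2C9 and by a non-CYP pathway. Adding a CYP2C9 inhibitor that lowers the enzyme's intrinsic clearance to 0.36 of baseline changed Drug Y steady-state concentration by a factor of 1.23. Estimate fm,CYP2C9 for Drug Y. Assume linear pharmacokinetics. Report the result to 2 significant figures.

Let x = fm,CYP2C9. Because steady-state concentration ∝ 1/CL, relative clearance fell to 1/1.23 = 0.813.
Only the CYP2C9 route changed, so 0.813 = x·0.36 + (1 − x), giving x = 0.29.

0.29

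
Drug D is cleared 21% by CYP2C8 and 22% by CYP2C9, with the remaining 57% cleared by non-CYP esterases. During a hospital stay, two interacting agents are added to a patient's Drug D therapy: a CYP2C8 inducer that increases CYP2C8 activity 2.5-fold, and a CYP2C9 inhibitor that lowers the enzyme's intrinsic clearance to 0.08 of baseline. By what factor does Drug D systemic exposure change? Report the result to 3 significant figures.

0.899

The CYP2C8 pathway (21% of clearance) is boosted to 2.5× activity: 0.21 × 2.5 = 0.525.
The CYP2C9 pathway (22% of clearance) falls to 0.08× activity: 0.22 × 0.08 = 0.0176.
The remaining 57% of clearance is unaffected.
New clearance relative to baseline: 0.525 + 0.0176 + 0.57 = 1.1126.
Because systemic exposure varies inversely with clearance, the combined effect is 1 / 1.1126 = 0.899.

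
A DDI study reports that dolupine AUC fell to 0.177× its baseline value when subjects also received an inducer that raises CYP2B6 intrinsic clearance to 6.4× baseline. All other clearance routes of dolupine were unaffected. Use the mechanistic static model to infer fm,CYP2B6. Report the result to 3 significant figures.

Write x for the fraction cleared via CYP2B6. The observed AUC change means clearance rose to 1/0.177 = 5.65 of baseline.
Only the CYP2B6 route changed, so 5.65 = x·6.4 + (1 − x), giving x = 0.861.

0.861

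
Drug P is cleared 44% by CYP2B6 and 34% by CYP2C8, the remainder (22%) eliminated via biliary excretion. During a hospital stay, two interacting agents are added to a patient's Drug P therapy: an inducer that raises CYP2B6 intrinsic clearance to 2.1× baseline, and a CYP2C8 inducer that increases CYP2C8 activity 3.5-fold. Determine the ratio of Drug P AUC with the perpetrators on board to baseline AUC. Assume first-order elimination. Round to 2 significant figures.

The CYP2B6 pathway (44% of clearance) rises to 2.1× activity: 0.44 × 2.1 = 0.924.
The CYP2C8 pathway (34% of clearance) is boosted to 3.5× activity: 0.34 × 3.5 = 1.19.
Non-CYP routes (22%) are unchanged.
Relative clearance = 0.924 + 1.19 + 0.22 = 2.334.
AUC ∝ 1/CL: fold-change = 1 / 2.334 = 0.43.

0.43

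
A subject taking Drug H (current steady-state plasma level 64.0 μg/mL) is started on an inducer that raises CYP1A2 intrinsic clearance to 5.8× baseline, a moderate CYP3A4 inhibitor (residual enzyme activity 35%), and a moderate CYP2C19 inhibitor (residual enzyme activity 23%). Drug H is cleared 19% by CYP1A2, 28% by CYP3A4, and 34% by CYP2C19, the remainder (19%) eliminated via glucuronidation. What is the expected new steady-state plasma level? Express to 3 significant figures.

43.6 μg/mL

The CYP1A2 pathway (19% of clearance) increases to 5.8× activity: 0.19 × 5.8 = 1.102.
The CYP3A4 pathway (28% of clearance) drops to 0.35× activity: 0.28 × 0.35 = 0.098.
The CYP2C19 pathway (34% of clearance) is reduced to 0.23× activity: 0.34 × 0.23 = 0.0782.
Non-CYP routes (19%) are unchanged.
CL_new/CL_old = 1.102 + 0.098 + 0.0782 + 0.19 = 1.4682.
Steady-state plasma level ∝ 1/CL: new value = 64.0 / 1.4682 = 43.6 μg/mL.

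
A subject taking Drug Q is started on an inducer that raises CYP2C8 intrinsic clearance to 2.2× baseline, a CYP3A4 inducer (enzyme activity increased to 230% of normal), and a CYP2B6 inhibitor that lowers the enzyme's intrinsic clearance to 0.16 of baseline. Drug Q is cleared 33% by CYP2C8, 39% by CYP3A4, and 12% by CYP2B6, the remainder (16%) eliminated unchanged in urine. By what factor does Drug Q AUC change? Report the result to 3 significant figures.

0.555

The CYP2C8 pathway (33% of clearance) increases to 2.2× activity: 0.33 × 2.2 = 0.726.
The CYP3A4 pathway (39% of clearance) rises to 2.3× activity: 0.39 × 2.3 = 0.897.
The CYP2B6 pathway (12% of clearance) is reduced to 0.16× activity: 0.12 × 0.16 = 0.0192.
Non-CYP routes (16%) are unchanged.
Relative clearance = 0.726 + 0.897 + 0.0192 + 0.16 = 1.8022.
AUC ∝ 1/CL: fold-change = 1 / 1.8022 = 0.555.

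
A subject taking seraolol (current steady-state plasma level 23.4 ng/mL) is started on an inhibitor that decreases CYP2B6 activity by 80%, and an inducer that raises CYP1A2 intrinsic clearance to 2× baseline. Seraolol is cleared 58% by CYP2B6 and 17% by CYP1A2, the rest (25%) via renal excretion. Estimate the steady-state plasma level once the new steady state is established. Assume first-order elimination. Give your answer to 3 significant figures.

33.1 ng/mL

CYP2B6: 0.58 × 0.2 = 0.116
CYP1A2: 0.17 × 2 = 0.34
Other: 0.25 (unchanged)
CL_new/CL_old = 0.116 + 0.34 + 0.25 = 0.706.
New steady-state plasma level = 23.4 / 0.706 = 33.1 ng/mL (concentration scales inversely with clearance).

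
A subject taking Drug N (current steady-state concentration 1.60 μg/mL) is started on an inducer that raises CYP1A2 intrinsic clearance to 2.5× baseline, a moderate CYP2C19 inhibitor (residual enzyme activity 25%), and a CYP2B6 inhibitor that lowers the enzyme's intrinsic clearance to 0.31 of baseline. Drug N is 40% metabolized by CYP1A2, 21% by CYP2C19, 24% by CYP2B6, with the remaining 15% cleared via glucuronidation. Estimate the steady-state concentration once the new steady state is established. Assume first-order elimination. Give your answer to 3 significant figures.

1.25 μg/mL

The CYP1A2 pathway (40% of clearance) rises to 2.5× activity: 0.4 × 2.5 = 1.
The CYP2C19 pathway (21% of clearance) drops to 0.25× activity: 0.21 × 0.25 = 0.0525.
The CYP2B6 pathway (24% of clearance) drops to 0.31× activity: 0.24 × 0.31 = 0.0744.
Non-CYP routes (15%) are unchanged.
CL_new/CL_old = 1 + 0.0525 + 0.0744 + 0.15 = 1.2769.
Dividing the baseline by the relative clearance: 1.60 / 1.2769 = 1.25 μg/mL.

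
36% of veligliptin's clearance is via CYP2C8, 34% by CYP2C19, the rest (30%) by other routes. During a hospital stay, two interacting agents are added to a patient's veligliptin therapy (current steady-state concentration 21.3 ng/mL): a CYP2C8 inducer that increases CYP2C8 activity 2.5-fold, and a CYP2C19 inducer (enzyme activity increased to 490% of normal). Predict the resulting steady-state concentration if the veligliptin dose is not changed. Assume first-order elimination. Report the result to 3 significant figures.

The CYP2C8 pathway (36% of clearance) increases to 2.5× activity: 0.36 × 2.5 = 0.9.
The CYP2C19 pathway (34% of clearance) is boosted to 4.9× activity: 0.34 × 4.9 = 1.666.
Non-CYP routes (30%) are unchanged.
CL_new/CL_old = 0.9 + 1.666 + 0.3 = 2.866.
Dividing the baseline by the relative clearance: 21.3 / 2.866 = 7.43 ng/mL.

7.43 ng/mL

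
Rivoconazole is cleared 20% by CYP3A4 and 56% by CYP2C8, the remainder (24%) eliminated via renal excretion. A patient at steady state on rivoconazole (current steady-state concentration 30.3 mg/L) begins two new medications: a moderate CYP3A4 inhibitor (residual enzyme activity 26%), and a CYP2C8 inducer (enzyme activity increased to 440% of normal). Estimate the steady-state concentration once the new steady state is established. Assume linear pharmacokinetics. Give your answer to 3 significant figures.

11.0 mg/L

The CYP3A4 pathway (20% of clearance) drops to 0.26× activity: 0.2 × 0.26 = 0.052.
The CYP2C8 pathway (56% of clearance) rises to 4.4× activity: 0.56 × 4.4 = 2.464.
The remaining 24% of clearance is unaffected.
Relative clearance = 0.052 + 2.464 + 0.24 = 2.756.
Steady-state concentration ∝ 1/CL: new value = 30.3 / 2.756 = 11.0 mg/L.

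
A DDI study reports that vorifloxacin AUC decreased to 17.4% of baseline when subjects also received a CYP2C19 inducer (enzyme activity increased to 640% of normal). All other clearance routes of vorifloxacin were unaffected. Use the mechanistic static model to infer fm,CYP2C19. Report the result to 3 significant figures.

CL'/CL = 1 / 0.174 = 5.747
6.4·fm + (1 − fm) = 5.747
fm = (5.747 − 1) / (6.4 − 1) = 0.879

0.879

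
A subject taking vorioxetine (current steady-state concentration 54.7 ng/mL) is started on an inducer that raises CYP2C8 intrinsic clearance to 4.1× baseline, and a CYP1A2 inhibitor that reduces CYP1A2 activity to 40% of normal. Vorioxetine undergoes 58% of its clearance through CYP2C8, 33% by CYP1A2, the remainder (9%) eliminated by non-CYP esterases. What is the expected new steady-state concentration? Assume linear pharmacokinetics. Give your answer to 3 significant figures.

21.0 ng/mL

The CYP2C8 pathway (58% of clearance) is boosted to 4.1× activity: 0.58 × 4.1 = 2.378.
The CYP1A2 pathway (33% of clearance) falls to 0.4× activity: 0.33 × 0.4 = 0.132.
Non-CYP routes (9%) are unchanged.
New clearance relative to baseline: 2.378 + 0.132 + 0.09 = 2.6.
Dividing the baseline by the relative clearance: 54.7 / 2.6 = 21.0 ng/mL.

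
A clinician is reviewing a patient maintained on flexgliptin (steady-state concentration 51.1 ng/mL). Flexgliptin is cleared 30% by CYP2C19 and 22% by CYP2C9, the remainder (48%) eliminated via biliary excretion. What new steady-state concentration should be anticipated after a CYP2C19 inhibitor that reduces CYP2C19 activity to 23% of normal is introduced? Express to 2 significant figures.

66 ng/mL

The CYP2C19 pathway (30% of clearance) falls to 0.23× activity: 0.3 × 0.23 = 0.069.
CYP2C9 (22%) and the residual 48% are unaffected.
CL_new/CL_old = 0.069 + 0.22 + 0.48 = 0.769.
New steady-state concentration = baseline ÷ relative clearance = 51.1 / 0.769 = 66 ng/mL.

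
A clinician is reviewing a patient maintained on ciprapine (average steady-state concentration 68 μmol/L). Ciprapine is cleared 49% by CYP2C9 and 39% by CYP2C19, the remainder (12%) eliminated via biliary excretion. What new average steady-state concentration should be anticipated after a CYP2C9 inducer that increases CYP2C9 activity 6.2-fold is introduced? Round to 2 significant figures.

19 μmol/L

The CYP2C9 pathway (49% of clearance) increases to 6.2× activity: 0.49 × 6.2 = 3.038.
CYP2C19 (39%) and the residual 12% are unaffected.
Relative clearance = 3.038 + 0.39 + 0.12 = 3.548.
Average steady-state concentration ∝ 1/CL, so new value = 68 / 3.548 = 19 μmol/L.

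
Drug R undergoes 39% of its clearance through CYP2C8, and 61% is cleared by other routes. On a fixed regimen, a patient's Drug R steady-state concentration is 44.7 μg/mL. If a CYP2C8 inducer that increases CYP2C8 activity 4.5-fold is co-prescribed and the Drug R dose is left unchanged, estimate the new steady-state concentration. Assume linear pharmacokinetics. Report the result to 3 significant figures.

18.9 μg/mL

The CYP2C8 pathway (39% of clearance) rises to 4.5× activity: 0.39 × 4.5 = 1.755.
Non-CYP routes (61%) are unchanged.
CL_new/CL_old = 1.755 + 0.61 = 2.365.
New steady-state concentration = baseline ÷ relative clearance = 44.7 / 2.365 = 18.9 μg/mL.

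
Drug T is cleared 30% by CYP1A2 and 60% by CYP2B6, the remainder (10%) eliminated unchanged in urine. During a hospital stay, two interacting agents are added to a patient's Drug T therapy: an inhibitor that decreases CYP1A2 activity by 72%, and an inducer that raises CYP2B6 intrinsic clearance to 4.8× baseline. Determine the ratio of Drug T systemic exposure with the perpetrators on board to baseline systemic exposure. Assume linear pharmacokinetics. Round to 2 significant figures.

0.33

CYP1A2: 0.3 × 0.28 = 0.084
CYP2B6: 0.6 × 4.8 = 2.88
Other: 0.1 (unchanged)
New clearance relative to baseline: 0.084 + 2.88 + 0.1 = 3.064.
Net systemic exposure ratio = 1 / 3.064 = 0.33.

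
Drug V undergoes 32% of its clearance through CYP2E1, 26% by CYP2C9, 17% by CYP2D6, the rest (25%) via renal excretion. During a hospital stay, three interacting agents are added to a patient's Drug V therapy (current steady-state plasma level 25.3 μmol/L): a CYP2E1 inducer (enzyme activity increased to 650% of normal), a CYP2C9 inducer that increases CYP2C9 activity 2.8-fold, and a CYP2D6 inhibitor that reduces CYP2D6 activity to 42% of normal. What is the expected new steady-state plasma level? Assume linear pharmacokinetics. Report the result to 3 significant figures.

8.08 μmol/L

The CYP2E1 pathway (32% of clearance) is boosted to 6.5× activity: 0.32 × 6.5 = 2.08.
The CYP2C9 pathway (26% of clearance) increases to 2.8× activity: 0.26 × 2.8 = 0.728.
The CYP2D6 pathway (17% of clearance) drops to 0.42× activity: 0.17 × 0.42 = 0.0714.
Non-CYP routes (25%) are unchanged.
New clearance relative to baseline: 2.08 + 0.728 + 0.0714 + 0.25 = 3.1294.
New steady-state plasma level = 25.3 / 3.1294 = 8.08 μmol/L (concentration scales inversely with clearance).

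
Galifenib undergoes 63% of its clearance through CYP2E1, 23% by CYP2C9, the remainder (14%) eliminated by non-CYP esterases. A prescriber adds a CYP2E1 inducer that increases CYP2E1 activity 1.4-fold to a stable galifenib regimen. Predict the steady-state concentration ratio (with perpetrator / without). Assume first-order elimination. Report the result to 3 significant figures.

The CYP2E1 pathway (63% of clearance) increases to 1.4× activity: 0.63 × 1.4 = 0.882.
CYP2C9 (23%) and the residual 14% are unaffected.
New clearance relative to baseline: 0.882 + 0.23 + 0.14 = 1.252.
Steady-state concentration is inversely proportional to clearance, so the fold-change is 1 / 1.252 = 0.799.

0.799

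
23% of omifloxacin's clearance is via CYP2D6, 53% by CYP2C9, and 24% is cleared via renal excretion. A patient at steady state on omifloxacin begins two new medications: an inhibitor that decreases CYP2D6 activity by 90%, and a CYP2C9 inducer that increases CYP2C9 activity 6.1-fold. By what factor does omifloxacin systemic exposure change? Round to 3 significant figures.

The CYP2D6 pathway (23% of clearance) drops to 0.1× activity: 0.23 × 0.1 = 0.023.
The CYP2C9 pathway (53% of clearance) rises to 6.1× activity: 0.53 × 6.1 = 3.233.
The remaining 24% of clearance is unaffected.
New clearance relative to baseline: 0.023 + 3.233 + 0.24 = 3.496.
Systemic exposure ∝ 1/CL: fold-change = 1 / 3.496 = 0.286.

0.286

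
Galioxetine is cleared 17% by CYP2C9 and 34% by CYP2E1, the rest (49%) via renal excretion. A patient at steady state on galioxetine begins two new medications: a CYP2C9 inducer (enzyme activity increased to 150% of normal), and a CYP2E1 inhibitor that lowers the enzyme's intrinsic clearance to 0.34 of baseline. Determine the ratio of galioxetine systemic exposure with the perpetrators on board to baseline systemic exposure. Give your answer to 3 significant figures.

1.16

CYP2C9: 0.17 × 1.5 = 0.255
CYP2E1: 0.34 × 0.34 = 0.1156
Other: 0.49 (unchanged)
Relative clearance = 0.255 + 0.1156 + 0.49 = 0.8606.
Because systemic exposure varies inversely with clearance, the combined effect is 1 / 0.8606 = 1.16.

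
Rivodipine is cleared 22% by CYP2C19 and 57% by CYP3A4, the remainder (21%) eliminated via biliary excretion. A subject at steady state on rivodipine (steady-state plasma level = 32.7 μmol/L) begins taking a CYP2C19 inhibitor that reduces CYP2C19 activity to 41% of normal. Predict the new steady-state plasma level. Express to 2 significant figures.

The CYP2C19 pathway (22% of clearance) falls to 0.41× activity: 0.22 × 0.41 = 0.0902.
CYP3A4 (57%) and the residual 21% are unaffected.
New clearance relative to baseline: 0.0902 + 0.57 + 0.21 = 0.8702.
New steady-state plasma level = baseline ÷ relative clearance = 32.7 / 0.8702 = 38 μmol/L.

38 μmol/L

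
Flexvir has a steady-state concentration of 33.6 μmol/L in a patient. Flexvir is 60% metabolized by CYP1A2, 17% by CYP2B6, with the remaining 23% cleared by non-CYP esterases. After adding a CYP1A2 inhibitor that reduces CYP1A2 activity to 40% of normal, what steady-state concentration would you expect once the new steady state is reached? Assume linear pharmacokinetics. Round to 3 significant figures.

The CYP1A2 pathway (60% of clearance) falls to 0.4× activity: 0.6 × 0.4 = 0.24.
CYP2B6 (17%) and the residual 23% are unaffected.
Relative clearance = 0.24 + 0.17 + 0.23 = 0.64.
With dosing unchanged, steady-state concentration scales as 1/CL: 33.6 / 0.64 = 52.5 μmol/L.

52.5 μmol/L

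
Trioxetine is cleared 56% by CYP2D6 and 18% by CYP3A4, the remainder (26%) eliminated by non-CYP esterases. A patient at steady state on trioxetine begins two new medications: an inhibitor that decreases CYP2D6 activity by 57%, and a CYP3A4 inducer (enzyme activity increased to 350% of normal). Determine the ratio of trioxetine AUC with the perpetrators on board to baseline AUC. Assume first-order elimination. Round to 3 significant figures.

CYP2D6: 0.56 × 0.43 = 0.2408
CYP3A4: 0.18 × 3.5 = 0.63
Other: 0.26 (unchanged)
New clearance relative to baseline: 0.2408 + 0.63 + 0.26 = 1.1308.
Net AUC ratio = 1 / 1.1308 = 0.884.

0.884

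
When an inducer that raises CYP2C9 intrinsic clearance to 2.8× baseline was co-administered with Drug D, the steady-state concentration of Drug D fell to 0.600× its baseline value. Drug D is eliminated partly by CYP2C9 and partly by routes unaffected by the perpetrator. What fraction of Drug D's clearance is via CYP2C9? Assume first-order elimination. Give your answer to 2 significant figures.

0.37

Write x for the fraction cleared via CYP2C9. The observed steady-state concentration change means clearance rose to 1/0.600 = 1.667 of baseline.
Setting x·2.8 + (1 − x) = 1.667 and solving: x = (1.667 − 1)/(2.8 − 1) = 0.37.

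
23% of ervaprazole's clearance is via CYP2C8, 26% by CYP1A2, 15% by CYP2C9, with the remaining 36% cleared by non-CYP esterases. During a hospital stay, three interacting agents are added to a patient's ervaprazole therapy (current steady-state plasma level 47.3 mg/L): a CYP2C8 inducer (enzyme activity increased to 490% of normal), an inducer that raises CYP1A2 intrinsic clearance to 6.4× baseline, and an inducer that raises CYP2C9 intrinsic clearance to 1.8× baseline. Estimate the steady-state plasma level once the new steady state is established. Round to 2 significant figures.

14 mg/L

The CYP2C8 pathway (23% of clearance) is boosted to 4.9× activity: 0.23 × 4.9 = 1.127.
The CYP1A2 pathway (26% of clearance) rises to 6.4× activity: 0.26 × 6.4 = 1.664.
The CYP2C9 pathway (15% of clearance) is boosted to 1.8× activity: 0.15 × 1.8 = 0.27.
The remaining 36% of clearance is unaffected.
New clearance relative to baseline: 1.127 + 1.664 + 0.27 + 0.36 = 3.421.
New steady-state plasma level = 47.3 / 3.421 = 14 mg/L (concentration scales inversely with clearance).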